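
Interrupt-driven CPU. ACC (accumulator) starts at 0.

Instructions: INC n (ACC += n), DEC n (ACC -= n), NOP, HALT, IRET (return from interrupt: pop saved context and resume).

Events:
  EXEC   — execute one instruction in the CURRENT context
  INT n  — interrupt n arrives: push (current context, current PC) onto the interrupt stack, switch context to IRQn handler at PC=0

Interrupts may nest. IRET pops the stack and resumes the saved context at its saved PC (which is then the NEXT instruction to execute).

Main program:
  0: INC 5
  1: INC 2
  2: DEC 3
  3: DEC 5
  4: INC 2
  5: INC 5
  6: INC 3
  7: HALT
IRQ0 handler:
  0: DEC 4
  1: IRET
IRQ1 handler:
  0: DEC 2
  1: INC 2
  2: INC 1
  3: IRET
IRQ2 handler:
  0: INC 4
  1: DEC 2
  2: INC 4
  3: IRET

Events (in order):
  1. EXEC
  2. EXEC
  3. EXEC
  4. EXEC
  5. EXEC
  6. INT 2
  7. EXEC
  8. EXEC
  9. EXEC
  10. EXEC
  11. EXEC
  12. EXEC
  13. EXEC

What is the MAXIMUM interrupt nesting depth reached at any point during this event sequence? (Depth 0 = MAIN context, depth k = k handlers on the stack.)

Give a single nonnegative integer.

Answer: 1

Derivation:
Event 1 (EXEC): [MAIN] PC=0: INC 5 -> ACC=5 [depth=0]
Event 2 (EXEC): [MAIN] PC=1: INC 2 -> ACC=7 [depth=0]
Event 3 (EXEC): [MAIN] PC=2: DEC 3 -> ACC=4 [depth=0]
Event 4 (EXEC): [MAIN] PC=3: DEC 5 -> ACC=-1 [depth=0]
Event 5 (EXEC): [MAIN] PC=4: INC 2 -> ACC=1 [depth=0]
Event 6 (INT 2): INT 2 arrives: push (MAIN, PC=5), enter IRQ2 at PC=0 (depth now 1) [depth=1]
Event 7 (EXEC): [IRQ2] PC=0: INC 4 -> ACC=5 [depth=1]
Event 8 (EXEC): [IRQ2] PC=1: DEC 2 -> ACC=3 [depth=1]
Event 9 (EXEC): [IRQ2] PC=2: INC 4 -> ACC=7 [depth=1]
Event 10 (EXEC): [IRQ2] PC=3: IRET -> resume MAIN at PC=5 (depth now 0) [depth=0]
Event 11 (EXEC): [MAIN] PC=5: INC 5 -> ACC=12 [depth=0]
Event 12 (EXEC): [MAIN] PC=6: INC 3 -> ACC=15 [depth=0]
Event 13 (EXEC): [MAIN] PC=7: HALT [depth=0]
Max depth observed: 1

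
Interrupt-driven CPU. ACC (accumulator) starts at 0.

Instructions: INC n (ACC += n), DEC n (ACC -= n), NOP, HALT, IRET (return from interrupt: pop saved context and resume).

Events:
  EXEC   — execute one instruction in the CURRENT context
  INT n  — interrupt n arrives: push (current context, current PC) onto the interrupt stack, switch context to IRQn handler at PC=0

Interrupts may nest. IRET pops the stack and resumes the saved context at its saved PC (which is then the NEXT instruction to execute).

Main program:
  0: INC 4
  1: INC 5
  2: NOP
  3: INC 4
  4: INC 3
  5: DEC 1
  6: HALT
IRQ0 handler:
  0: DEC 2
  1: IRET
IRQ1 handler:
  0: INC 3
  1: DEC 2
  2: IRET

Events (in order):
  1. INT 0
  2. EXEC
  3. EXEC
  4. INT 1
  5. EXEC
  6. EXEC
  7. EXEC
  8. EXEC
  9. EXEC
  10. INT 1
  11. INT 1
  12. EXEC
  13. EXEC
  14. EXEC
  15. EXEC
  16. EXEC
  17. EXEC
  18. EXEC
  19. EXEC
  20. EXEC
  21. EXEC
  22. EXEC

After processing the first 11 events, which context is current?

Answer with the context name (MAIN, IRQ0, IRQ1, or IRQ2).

Event 1 (INT 0): INT 0 arrives: push (MAIN, PC=0), enter IRQ0 at PC=0 (depth now 1)
Event 2 (EXEC): [IRQ0] PC=0: DEC 2 -> ACC=-2
Event 3 (EXEC): [IRQ0] PC=1: IRET -> resume MAIN at PC=0 (depth now 0)
Event 4 (INT 1): INT 1 arrives: push (MAIN, PC=0), enter IRQ1 at PC=0 (depth now 1)
Event 5 (EXEC): [IRQ1] PC=0: INC 3 -> ACC=1
Event 6 (EXEC): [IRQ1] PC=1: DEC 2 -> ACC=-1
Event 7 (EXEC): [IRQ1] PC=2: IRET -> resume MAIN at PC=0 (depth now 0)
Event 8 (EXEC): [MAIN] PC=0: INC 4 -> ACC=3
Event 9 (EXEC): [MAIN] PC=1: INC 5 -> ACC=8
Event 10 (INT 1): INT 1 arrives: push (MAIN, PC=2), enter IRQ1 at PC=0 (depth now 1)
Event 11 (INT 1): INT 1 arrives: push (IRQ1, PC=0), enter IRQ1 at PC=0 (depth now 2)

Answer: IRQ1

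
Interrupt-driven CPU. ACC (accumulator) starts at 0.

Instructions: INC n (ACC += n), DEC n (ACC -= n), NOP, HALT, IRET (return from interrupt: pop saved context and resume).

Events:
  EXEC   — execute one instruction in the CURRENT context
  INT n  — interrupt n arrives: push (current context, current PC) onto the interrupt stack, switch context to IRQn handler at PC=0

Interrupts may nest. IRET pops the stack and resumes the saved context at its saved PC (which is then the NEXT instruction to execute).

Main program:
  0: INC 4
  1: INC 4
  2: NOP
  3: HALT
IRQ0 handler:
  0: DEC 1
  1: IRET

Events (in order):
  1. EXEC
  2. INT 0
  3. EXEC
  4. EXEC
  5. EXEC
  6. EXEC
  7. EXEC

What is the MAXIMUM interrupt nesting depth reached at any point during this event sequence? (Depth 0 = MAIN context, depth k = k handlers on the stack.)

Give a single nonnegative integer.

Event 1 (EXEC): [MAIN] PC=0: INC 4 -> ACC=4 [depth=0]
Event 2 (INT 0): INT 0 arrives: push (MAIN, PC=1), enter IRQ0 at PC=0 (depth now 1) [depth=1]
Event 3 (EXEC): [IRQ0] PC=0: DEC 1 -> ACC=3 [depth=1]
Event 4 (EXEC): [IRQ0] PC=1: IRET -> resume MAIN at PC=1 (depth now 0) [depth=0]
Event 5 (EXEC): [MAIN] PC=1: INC 4 -> ACC=7 [depth=0]
Event 6 (EXEC): [MAIN] PC=2: NOP [depth=0]
Event 7 (EXEC): [MAIN] PC=3: HALT [depth=0]
Max depth observed: 1

Answer: 1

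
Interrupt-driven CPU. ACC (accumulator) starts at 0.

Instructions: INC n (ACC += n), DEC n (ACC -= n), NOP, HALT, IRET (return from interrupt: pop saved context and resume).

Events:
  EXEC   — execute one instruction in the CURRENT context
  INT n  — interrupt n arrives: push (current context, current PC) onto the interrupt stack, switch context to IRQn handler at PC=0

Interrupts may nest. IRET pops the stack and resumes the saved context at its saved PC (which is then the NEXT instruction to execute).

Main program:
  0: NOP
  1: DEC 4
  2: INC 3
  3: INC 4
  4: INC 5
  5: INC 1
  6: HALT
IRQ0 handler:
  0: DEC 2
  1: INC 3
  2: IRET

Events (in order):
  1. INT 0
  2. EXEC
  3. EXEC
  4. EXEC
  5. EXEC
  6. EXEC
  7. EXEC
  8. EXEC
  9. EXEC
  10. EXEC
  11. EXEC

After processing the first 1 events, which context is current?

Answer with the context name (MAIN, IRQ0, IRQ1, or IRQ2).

Event 1 (INT 0): INT 0 arrives: push (MAIN, PC=0), enter IRQ0 at PC=0 (depth now 1)

Answer: IRQ0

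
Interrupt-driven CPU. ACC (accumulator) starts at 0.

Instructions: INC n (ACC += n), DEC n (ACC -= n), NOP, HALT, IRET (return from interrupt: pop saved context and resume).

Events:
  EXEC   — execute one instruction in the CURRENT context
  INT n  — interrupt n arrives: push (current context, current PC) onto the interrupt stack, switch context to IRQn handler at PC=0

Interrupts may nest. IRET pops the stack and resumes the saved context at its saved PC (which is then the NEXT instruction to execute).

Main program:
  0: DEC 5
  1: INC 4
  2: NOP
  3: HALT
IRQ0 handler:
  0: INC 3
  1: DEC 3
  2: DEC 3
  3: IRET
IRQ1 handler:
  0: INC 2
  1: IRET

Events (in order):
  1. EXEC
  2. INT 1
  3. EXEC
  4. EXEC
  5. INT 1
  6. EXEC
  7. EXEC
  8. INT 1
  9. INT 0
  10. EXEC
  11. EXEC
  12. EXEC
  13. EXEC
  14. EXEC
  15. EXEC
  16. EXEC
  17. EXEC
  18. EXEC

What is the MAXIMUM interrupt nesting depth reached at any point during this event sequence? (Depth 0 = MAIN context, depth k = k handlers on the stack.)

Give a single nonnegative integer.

Event 1 (EXEC): [MAIN] PC=0: DEC 5 -> ACC=-5 [depth=0]
Event 2 (INT 1): INT 1 arrives: push (MAIN, PC=1), enter IRQ1 at PC=0 (depth now 1) [depth=1]
Event 3 (EXEC): [IRQ1] PC=0: INC 2 -> ACC=-3 [depth=1]
Event 4 (EXEC): [IRQ1] PC=1: IRET -> resume MAIN at PC=1 (depth now 0) [depth=0]
Event 5 (INT 1): INT 1 arrives: push (MAIN, PC=1), enter IRQ1 at PC=0 (depth now 1) [depth=1]
Event 6 (EXEC): [IRQ1] PC=0: INC 2 -> ACC=-1 [depth=1]
Event 7 (EXEC): [IRQ1] PC=1: IRET -> resume MAIN at PC=1 (depth now 0) [depth=0]
Event 8 (INT 1): INT 1 arrives: push (MAIN, PC=1), enter IRQ1 at PC=0 (depth now 1) [depth=1]
Event 9 (INT 0): INT 0 arrives: push (IRQ1, PC=0), enter IRQ0 at PC=0 (depth now 2) [depth=2]
Event 10 (EXEC): [IRQ0] PC=0: INC 3 -> ACC=2 [depth=2]
Event 11 (EXEC): [IRQ0] PC=1: DEC 3 -> ACC=-1 [depth=2]
Event 12 (EXEC): [IRQ0] PC=2: DEC 3 -> ACC=-4 [depth=2]
Event 13 (EXEC): [IRQ0] PC=3: IRET -> resume IRQ1 at PC=0 (depth now 1) [depth=1]
Event 14 (EXEC): [IRQ1] PC=0: INC 2 -> ACC=-2 [depth=1]
Event 15 (EXEC): [IRQ1] PC=1: IRET -> resume MAIN at PC=1 (depth now 0) [depth=0]
Event 16 (EXEC): [MAIN] PC=1: INC 4 -> ACC=2 [depth=0]
Event 17 (EXEC): [MAIN] PC=2: NOP [depth=0]
Event 18 (EXEC): [MAIN] PC=3: HALT [depth=0]
Max depth observed: 2

Answer: 2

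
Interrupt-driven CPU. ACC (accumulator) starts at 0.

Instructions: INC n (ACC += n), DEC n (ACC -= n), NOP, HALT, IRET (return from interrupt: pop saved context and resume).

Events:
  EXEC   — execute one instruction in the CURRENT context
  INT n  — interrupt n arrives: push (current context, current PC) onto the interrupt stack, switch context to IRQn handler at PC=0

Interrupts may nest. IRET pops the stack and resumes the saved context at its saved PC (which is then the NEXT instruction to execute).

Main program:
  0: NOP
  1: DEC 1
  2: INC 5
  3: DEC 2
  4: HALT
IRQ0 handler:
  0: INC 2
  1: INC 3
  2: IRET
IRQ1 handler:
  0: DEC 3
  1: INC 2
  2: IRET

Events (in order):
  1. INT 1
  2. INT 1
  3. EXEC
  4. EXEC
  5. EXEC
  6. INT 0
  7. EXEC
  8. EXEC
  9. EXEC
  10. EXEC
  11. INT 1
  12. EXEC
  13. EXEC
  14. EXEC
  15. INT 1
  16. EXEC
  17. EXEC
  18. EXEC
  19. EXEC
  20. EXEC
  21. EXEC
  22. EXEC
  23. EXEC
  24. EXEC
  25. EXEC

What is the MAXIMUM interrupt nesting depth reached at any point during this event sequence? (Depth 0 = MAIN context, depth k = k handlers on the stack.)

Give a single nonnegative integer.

Answer: 2

Derivation:
Event 1 (INT 1): INT 1 arrives: push (MAIN, PC=0), enter IRQ1 at PC=0 (depth now 1) [depth=1]
Event 2 (INT 1): INT 1 arrives: push (IRQ1, PC=0), enter IRQ1 at PC=0 (depth now 2) [depth=2]
Event 3 (EXEC): [IRQ1] PC=0: DEC 3 -> ACC=-3 [depth=2]
Event 4 (EXEC): [IRQ1] PC=1: INC 2 -> ACC=-1 [depth=2]
Event 5 (EXEC): [IRQ1] PC=2: IRET -> resume IRQ1 at PC=0 (depth now 1) [depth=1]
Event 6 (INT 0): INT 0 arrives: push (IRQ1, PC=0), enter IRQ0 at PC=0 (depth now 2) [depth=2]
Event 7 (EXEC): [IRQ0] PC=0: INC 2 -> ACC=1 [depth=2]
Event 8 (EXEC): [IRQ0] PC=1: INC 3 -> ACC=4 [depth=2]
Event 9 (EXEC): [IRQ0] PC=2: IRET -> resume IRQ1 at PC=0 (depth now 1) [depth=1]
Event 10 (EXEC): [IRQ1] PC=0: DEC 3 -> ACC=1 [depth=1]
Event 11 (INT 1): INT 1 arrives: push (IRQ1, PC=1), enter IRQ1 at PC=0 (depth now 2) [depth=2]
Event 12 (EXEC): [IRQ1] PC=0: DEC 3 -> ACC=-2 [depth=2]
Event 13 (EXEC): [IRQ1] PC=1: INC 2 -> ACC=0 [depth=2]
Event 14 (EXEC): [IRQ1] PC=2: IRET -> resume IRQ1 at PC=1 (depth now 1) [depth=1]
Event 15 (INT 1): INT 1 arrives: push (IRQ1, PC=1), enter IRQ1 at PC=0 (depth now 2) [depth=2]
Event 16 (EXEC): [IRQ1] PC=0: DEC 3 -> ACC=-3 [depth=2]
Event 17 (EXEC): [IRQ1] PC=1: INC 2 -> ACC=-1 [depth=2]
Event 18 (EXEC): [IRQ1] PC=2: IRET -> resume IRQ1 at PC=1 (depth now 1) [depth=1]
Event 19 (EXEC): [IRQ1] PC=1: INC 2 -> ACC=1 [depth=1]
Event 20 (EXEC): [IRQ1] PC=2: IRET -> resume MAIN at PC=0 (depth now 0) [depth=0]
Event 21 (EXEC): [MAIN] PC=0: NOP [depth=0]
Event 22 (EXEC): [MAIN] PC=1: DEC 1 -> ACC=0 [depth=0]
Event 23 (EXEC): [MAIN] PC=2: INC 5 -> ACC=5 [depth=0]
Event 24 (EXEC): [MAIN] PC=3: DEC 2 -> ACC=3 [depth=0]
Event 25 (EXEC): [MAIN] PC=4: HALT [depth=0]
Max depth observed: 2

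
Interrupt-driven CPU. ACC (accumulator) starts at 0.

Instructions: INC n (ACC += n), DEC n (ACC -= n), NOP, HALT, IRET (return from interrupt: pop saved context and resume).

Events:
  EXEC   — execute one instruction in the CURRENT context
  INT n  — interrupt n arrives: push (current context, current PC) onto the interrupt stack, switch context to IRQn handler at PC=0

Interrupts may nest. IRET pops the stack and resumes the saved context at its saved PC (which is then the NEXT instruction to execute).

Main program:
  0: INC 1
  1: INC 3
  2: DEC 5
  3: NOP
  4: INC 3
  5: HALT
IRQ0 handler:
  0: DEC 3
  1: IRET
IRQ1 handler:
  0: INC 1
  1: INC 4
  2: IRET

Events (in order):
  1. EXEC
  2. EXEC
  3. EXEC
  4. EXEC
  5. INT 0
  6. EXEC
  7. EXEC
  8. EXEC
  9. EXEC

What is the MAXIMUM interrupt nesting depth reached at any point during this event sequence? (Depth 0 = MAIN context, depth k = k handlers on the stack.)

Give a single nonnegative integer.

Event 1 (EXEC): [MAIN] PC=0: INC 1 -> ACC=1 [depth=0]
Event 2 (EXEC): [MAIN] PC=1: INC 3 -> ACC=4 [depth=0]
Event 3 (EXEC): [MAIN] PC=2: DEC 5 -> ACC=-1 [depth=0]
Event 4 (EXEC): [MAIN] PC=3: NOP [depth=0]
Event 5 (INT 0): INT 0 arrives: push (MAIN, PC=4), enter IRQ0 at PC=0 (depth now 1) [depth=1]
Event 6 (EXEC): [IRQ0] PC=0: DEC 3 -> ACC=-4 [depth=1]
Event 7 (EXEC): [IRQ0] PC=1: IRET -> resume MAIN at PC=4 (depth now 0) [depth=0]
Event 8 (EXEC): [MAIN] PC=4: INC 3 -> ACC=-1 [depth=0]
Event 9 (EXEC): [MAIN] PC=5: HALT [depth=0]
Max depth observed: 1

Answer: 1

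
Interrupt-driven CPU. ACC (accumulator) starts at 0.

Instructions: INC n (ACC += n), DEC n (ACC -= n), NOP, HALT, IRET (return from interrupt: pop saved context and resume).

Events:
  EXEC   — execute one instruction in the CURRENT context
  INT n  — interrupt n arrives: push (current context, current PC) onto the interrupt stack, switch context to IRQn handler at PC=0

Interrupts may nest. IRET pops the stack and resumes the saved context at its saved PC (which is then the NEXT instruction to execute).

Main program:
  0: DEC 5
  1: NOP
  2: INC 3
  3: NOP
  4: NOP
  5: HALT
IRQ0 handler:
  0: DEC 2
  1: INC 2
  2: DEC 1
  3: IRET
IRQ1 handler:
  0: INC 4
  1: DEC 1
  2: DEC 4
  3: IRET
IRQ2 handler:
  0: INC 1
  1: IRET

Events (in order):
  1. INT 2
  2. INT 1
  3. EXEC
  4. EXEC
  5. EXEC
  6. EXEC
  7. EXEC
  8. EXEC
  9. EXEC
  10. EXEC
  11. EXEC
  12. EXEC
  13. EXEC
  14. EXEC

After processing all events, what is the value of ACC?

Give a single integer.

Event 1 (INT 2): INT 2 arrives: push (MAIN, PC=0), enter IRQ2 at PC=0 (depth now 1)
Event 2 (INT 1): INT 1 arrives: push (IRQ2, PC=0), enter IRQ1 at PC=0 (depth now 2)
Event 3 (EXEC): [IRQ1] PC=0: INC 4 -> ACC=4
Event 4 (EXEC): [IRQ1] PC=1: DEC 1 -> ACC=3
Event 5 (EXEC): [IRQ1] PC=2: DEC 4 -> ACC=-1
Event 6 (EXEC): [IRQ1] PC=3: IRET -> resume IRQ2 at PC=0 (depth now 1)
Event 7 (EXEC): [IRQ2] PC=0: INC 1 -> ACC=0
Event 8 (EXEC): [IRQ2] PC=1: IRET -> resume MAIN at PC=0 (depth now 0)
Event 9 (EXEC): [MAIN] PC=0: DEC 5 -> ACC=-5
Event 10 (EXEC): [MAIN] PC=1: NOP
Event 11 (EXEC): [MAIN] PC=2: INC 3 -> ACC=-2
Event 12 (EXEC): [MAIN] PC=3: NOP
Event 13 (EXEC): [MAIN] PC=4: NOP
Event 14 (EXEC): [MAIN] PC=5: HALT

Answer: -2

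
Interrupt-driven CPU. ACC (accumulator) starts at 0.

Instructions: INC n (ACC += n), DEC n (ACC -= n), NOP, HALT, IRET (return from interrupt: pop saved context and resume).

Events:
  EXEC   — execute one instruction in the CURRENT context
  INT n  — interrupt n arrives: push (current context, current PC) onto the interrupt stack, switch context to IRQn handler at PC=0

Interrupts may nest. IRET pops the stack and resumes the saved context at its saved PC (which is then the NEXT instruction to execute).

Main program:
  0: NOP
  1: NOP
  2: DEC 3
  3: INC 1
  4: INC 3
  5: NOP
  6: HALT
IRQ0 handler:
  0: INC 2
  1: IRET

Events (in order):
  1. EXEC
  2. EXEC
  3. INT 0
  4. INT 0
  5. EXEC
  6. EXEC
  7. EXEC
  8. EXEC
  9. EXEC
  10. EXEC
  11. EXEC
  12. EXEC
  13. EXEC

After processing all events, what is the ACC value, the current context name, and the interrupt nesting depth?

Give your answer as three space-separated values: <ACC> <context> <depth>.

Event 1 (EXEC): [MAIN] PC=0: NOP
Event 2 (EXEC): [MAIN] PC=1: NOP
Event 3 (INT 0): INT 0 arrives: push (MAIN, PC=2), enter IRQ0 at PC=0 (depth now 1)
Event 4 (INT 0): INT 0 arrives: push (IRQ0, PC=0), enter IRQ0 at PC=0 (depth now 2)
Event 5 (EXEC): [IRQ0] PC=0: INC 2 -> ACC=2
Event 6 (EXEC): [IRQ0] PC=1: IRET -> resume IRQ0 at PC=0 (depth now 1)
Event 7 (EXEC): [IRQ0] PC=0: INC 2 -> ACC=4
Event 8 (EXEC): [IRQ0] PC=1: IRET -> resume MAIN at PC=2 (depth now 0)
Event 9 (EXEC): [MAIN] PC=2: DEC 3 -> ACC=1
Event 10 (EXEC): [MAIN] PC=3: INC 1 -> ACC=2
Event 11 (EXEC): [MAIN] PC=4: INC 3 -> ACC=5
Event 12 (EXEC): [MAIN] PC=5: NOP
Event 13 (EXEC): [MAIN] PC=6: HALT

Answer: 5 MAIN 0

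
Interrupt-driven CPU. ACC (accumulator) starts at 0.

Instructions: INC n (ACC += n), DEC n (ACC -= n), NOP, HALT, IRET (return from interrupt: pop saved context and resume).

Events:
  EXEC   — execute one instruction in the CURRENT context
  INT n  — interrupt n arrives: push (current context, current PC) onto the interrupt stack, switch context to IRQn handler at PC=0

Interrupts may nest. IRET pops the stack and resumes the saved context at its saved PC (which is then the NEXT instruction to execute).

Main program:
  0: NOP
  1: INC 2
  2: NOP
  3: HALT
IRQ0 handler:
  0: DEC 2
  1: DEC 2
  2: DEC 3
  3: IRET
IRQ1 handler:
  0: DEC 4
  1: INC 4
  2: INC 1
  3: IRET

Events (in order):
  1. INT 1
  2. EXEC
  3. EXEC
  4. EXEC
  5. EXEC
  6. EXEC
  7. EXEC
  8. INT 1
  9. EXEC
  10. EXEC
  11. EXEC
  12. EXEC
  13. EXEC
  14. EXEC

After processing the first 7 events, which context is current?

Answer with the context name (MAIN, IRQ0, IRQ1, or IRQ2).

Event 1 (INT 1): INT 1 arrives: push (MAIN, PC=0), enter IRQ1 at PC=0 (depth now 1)
Event 2 (EXEC): [IRQ1] PC=0: DEC 4 -> ACC=-4
Event 3 (EXEC): [IRQ1] PC=1: INC 4 -> ACC=0
Event 4 (EXEC): [IRQ1] PC=2: INC 1 -> ACC=1
Event 5 (EXEC): [IRQ1] PC=3: IRET -> resume MAIN at PC=0 (depth now 0)
Event 6 (EXEC): [MAIN] PC=0: NOP
Event 7 (EXEC): [MAIN] PC=1: INC 2 -> ACC=3

Answer: MAIN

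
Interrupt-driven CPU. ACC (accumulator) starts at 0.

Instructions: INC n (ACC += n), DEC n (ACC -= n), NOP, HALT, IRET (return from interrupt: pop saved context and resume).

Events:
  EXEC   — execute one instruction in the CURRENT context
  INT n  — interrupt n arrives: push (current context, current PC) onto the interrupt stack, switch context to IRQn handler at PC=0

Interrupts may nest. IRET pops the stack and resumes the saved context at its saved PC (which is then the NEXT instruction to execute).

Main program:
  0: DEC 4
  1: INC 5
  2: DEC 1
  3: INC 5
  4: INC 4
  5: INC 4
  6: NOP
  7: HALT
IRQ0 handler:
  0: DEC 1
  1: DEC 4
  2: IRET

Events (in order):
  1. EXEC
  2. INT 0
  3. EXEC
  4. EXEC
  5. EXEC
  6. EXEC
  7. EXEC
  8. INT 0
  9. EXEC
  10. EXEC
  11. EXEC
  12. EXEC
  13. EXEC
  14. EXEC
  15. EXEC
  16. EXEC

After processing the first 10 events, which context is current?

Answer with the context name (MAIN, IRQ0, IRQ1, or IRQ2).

Answer: IRQ0

Derivation:
Event 1 (EXEC): [MAIN] PC=0: DEC 4 -> ACC=-4
Event 2 (INT 0): INT 0 arrives: push (MAIN, PC=1), enter IRQ0 at PC=0 (depth now 1)
Event 3 (EXEC): [IRQ0] PC=0: DEC 1 -> ACC=-5
Event 4 (EXEC): [IRQ0] PC=1: DEC 4 -> ACC=-9
Event 5 (EXEC): [IRQ0] PC=2: IRET -> resume MAIN at PC=1 (depth now 0)
Event 6 (EXEC): [MAIN] PC=1: INC 5 -> ACC=-4
Event 7 (EXEC): [MAIN] PC=2: DEC 1 -> ACC=-5
Event 8 (INT 0): INT 0 arrives: push (MAIN, PC=3), enter IRQ0 at PC=0 (depth now 1)
Event 9 (EXEC): [IRQ0] PC=0: DEC 1 -> ACC=-6
Event 10 (EXEC): [IRQ0] PC=1: DEC 4 -> ACC=-10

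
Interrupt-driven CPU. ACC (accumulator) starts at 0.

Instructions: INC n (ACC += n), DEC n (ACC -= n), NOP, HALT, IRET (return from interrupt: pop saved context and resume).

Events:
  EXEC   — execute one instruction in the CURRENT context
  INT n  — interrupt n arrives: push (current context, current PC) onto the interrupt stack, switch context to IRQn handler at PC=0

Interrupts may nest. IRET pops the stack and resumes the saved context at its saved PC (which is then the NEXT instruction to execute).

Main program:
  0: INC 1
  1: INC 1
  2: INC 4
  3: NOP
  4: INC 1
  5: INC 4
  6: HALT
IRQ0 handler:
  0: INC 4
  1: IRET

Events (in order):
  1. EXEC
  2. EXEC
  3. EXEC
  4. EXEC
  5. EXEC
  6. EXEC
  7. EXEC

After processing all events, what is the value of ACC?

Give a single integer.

Answer: 11

Derivation:
Event 1 (EXEC): [MAIN] PC=0: INC 1 -> ACC=1
Event 2 (EXEC): [MAIN] PC=1: INC 1 -> ACC=2
Event 3 (EXEC): [MAIN] PC=2: INC 4 -> ACC=6
Event 4 (EXEC): [MAIN] PC=3: NOP
Event 5 (EXEC): [MAIN] PC=4: INC 1 -> ACC=7
Event 6 (EXEC): [MAIN] PC=5: INC 4 -> ACC=11
Event 7 (EXEC): [MAIN] PC=6: HALT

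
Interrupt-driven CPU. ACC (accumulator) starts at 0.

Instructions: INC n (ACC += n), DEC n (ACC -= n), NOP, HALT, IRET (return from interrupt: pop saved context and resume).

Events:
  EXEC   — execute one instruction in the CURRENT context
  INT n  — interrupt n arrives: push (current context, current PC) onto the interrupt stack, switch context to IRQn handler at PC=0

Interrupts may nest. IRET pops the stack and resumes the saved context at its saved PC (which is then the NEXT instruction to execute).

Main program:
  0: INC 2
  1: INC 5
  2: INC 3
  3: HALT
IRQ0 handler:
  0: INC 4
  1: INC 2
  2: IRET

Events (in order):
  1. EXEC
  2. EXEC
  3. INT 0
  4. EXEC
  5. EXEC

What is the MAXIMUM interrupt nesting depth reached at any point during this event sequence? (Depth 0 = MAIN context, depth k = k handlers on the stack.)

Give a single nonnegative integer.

Event 1 (EXEC): [MAIN] PC=0: INC 2 -> ACC=2 [depth=0]
Event 2 (EXEC): [MAIN] PC=1: INC 5 -> ACC=7 [depth=0]
Event 3 (INT 0): INT 0 arrives: push (MAIN, PC=2), enter IRQ0 at PC=0 (depth now 1) [depth=1]
Event 4 (EXEC): [IRQ0] PC=0: INC 4 -> ACC=11 [depth=1]
Event 5 (EXEC): [IRQ0] PC=1: INC 2 -> ACC=13 [depth=1]
Max depth observed: 1

Answer: 1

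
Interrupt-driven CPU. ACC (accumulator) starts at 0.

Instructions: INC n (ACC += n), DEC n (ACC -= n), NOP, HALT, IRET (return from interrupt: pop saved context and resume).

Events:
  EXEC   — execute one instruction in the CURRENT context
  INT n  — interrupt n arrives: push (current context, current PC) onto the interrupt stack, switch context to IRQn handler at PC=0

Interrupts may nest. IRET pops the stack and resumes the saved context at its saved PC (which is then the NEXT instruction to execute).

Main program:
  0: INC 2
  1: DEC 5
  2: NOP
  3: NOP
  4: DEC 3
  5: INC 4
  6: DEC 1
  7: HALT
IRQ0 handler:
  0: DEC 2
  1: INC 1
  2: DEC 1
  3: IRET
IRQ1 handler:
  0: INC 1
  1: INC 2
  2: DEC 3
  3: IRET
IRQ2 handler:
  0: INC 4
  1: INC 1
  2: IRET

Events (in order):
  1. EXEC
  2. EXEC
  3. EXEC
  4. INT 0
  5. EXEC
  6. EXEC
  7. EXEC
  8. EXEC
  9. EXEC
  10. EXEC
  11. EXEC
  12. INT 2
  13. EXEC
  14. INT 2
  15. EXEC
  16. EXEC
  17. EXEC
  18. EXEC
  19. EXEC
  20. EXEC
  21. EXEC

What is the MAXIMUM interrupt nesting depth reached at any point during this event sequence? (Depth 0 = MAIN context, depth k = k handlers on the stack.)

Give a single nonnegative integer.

Event 1 (EXEC): [MAIN] PC=0: INC 2 -> ACC=2 [depth=0]
Event 2 (EXEC): [MAIN] PC=1: DEC 5 -> ACC=-3 [depth=0]
Event 3 (EXEC): [MAIN] PC=2: NOP [depth=0]
Event 4 (INT 0): INT 0 arrives: push (MAIN, PC=3), enter IRQ0 at PC=0 (depth now 1) [depth=1]
Event 5 (EXEC): [IRQ0] PC=0: DEC 2 -> ACC=-5 [depth=1]
Event 6 (EXEC): [IRQ0] PC=1: INC 1 -> ACC=-4 [depth=1]
Event 7 (EXEC): [IRQ0] PC=2: DEC 1 -> ACC=-5 [depth=1]
Event 8 (EXEC): [IRQ0] PC=3: IRET -> resume MAIN at PC=3 (depth now 0) [depth=0]
Event 9 (EXEC): [MAIN] PC=3: NOP [depth=0]
Event 10 (EXEC): [MAIN] PC=4: DEC 3 -> ACC=-8 [depth=0]
Event 11 (EXEC): [MAIN] PC=5: INC 4 -> ACC=-4 [depth=0]
Event 12 (INT 2): INT 2 arrives: push (MAIN, PC=6), enter IRQ2 at PC=0 (depth now 1) [depth=1]
Event 13 (EXEC): [IRQ2] PC=0: INC 4 -> ACC=0 [depth=1]
Event 14 (INT 2): INT 2 arrives: push (IRQ2, PC=1), enter IRQ2 at PC=0 (depth now 2) [depth=2]
Event 15 (EXEC): [IRQ2] PC=0: INC 4 -> ACC=4 [depth=2]
Event 16 (EXEC): [IRQ2] PC=1: INC 1 -> ACC=5 [depth=2]
Event 17 (EXEC): [IRQ2] PC=2: IRET -> resume IRQ2 at PC=1 (depth now 1) [depth=1]
Event 18 (EXEC): [IRQ2] PC=1: INC 1 -> ACC=6 [depth=1]
Event 19 (EXEC): [IRQ2] PC=2: IRET -> resume MAIN at PC=6 (depth now 0) [depth=0]
Event 20 (EXEC): [MAIN] PC=6: DEC 1 -> ACC=5 [depth=0]
Event 21 (EXEC): [MAIN] PC=7: HALT [depth=0]
Max depth observed: 2

Answer: 2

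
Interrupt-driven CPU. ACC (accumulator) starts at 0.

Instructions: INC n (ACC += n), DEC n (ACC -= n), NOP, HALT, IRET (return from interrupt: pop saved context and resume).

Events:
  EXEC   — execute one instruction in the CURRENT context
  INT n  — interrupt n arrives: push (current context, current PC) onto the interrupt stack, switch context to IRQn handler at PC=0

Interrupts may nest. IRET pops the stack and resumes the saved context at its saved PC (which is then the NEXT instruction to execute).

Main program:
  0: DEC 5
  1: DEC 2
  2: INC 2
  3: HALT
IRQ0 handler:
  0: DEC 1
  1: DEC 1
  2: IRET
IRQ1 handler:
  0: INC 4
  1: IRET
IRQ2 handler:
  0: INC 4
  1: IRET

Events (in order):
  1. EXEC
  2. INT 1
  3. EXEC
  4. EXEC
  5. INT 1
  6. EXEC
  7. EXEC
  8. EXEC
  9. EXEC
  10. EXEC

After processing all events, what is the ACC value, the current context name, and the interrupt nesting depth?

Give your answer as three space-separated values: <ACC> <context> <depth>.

Answer: 3 MAIN 0

Derivation:
Event 1 (EXEC): [MAIN] PC=0: DEC 5 -> ACC=-5
Event 2 (INT 1): INT 1 arrives: push (MAIN, PC=1), enter IRQ1 at PC=0 (depth now 1)
Event 3 (EXEC): [IRQ1] PC=0: INC 4 -> ACC=-1
Event 4 (EXEC): [IRQ1] PC=1: IRET -> resume MAIN at PC=1 (depth now 0)
Event 5 (INT 1): INT 1 arrives: push (MAIN, PC=1), enter IRQ1 at PC=0 (depth now 1)
Event 6 (EXEC): [IRQ1] PC=0: INC 4 -> ACC=3
Event 7 (EXEC): [IRQ1] PC=1: IRET -> resume MAIN at PC=1 (depth now 0)
Event 8 (EXEC): [MAIN] PC=1: DEC 2 -> ACC=1
Event 9 (EXEC): [MAIN] PC=2: INC 2 -> ACC=3
Event 10 (EXEC): [MAIN] PC=3: HALT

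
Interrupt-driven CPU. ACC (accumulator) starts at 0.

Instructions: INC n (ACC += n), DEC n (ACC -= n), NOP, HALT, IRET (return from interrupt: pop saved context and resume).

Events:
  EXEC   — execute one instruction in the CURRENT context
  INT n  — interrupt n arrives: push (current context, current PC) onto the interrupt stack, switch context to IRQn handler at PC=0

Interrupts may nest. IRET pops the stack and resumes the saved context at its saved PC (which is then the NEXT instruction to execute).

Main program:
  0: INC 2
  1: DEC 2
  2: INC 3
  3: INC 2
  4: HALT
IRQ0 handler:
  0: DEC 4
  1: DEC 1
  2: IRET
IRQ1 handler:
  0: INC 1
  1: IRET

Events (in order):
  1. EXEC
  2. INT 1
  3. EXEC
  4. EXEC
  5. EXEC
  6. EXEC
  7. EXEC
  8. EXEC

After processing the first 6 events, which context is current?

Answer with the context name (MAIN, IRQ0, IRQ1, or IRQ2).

Answer: MAIN

Derivation:
Event 1 (EXEC): [MAIN] PC=0: INC 2 -> ACC=2
Event 2 (INT 1): INT 1 arrives: push (MAIN, PC=1), enter IRQ1 at PC=0 (depth now 1)
Event 3 (EXEC): [IRQ1] PC=0: INC 1 -> ACC=3
Event 4 (EXEC): [IRQ1] PC=1: IRET -> resume MAIN at PC=1 (depth now 0)
Event 5 (EXEC): [MAIN] PC=1: DEC 2 -> ACC=1
Event 6 (EXEC): [MAIN] PC=2: INC 3 -> ACC=4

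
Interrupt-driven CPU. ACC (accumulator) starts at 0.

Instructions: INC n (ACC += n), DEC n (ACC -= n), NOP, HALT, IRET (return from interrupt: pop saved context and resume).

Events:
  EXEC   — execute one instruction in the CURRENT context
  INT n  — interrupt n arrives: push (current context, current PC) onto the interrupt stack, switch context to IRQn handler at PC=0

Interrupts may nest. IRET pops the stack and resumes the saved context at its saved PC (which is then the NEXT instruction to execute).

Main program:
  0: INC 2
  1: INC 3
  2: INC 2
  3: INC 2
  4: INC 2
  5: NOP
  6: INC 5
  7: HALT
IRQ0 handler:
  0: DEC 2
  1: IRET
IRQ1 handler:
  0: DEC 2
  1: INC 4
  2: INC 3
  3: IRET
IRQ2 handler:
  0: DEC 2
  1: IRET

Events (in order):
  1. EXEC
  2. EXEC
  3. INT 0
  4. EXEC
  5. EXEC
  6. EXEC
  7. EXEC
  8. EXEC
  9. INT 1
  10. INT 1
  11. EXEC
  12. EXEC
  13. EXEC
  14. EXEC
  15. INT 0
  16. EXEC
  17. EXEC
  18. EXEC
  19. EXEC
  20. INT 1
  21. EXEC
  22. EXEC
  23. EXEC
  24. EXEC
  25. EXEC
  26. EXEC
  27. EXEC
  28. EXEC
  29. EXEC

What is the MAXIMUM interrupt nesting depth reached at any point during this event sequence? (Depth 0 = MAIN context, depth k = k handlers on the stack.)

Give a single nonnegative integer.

Answer: 2

Derivation:
Event 1 (EXEC): [MAIN] PC=0: INC 2 -> ACC=2 [depth=0]
Event 2 (EXEC): [MAIN] PC=1: INC 3 -> ACC=5 [depth=0]
Event 3 (INT 0): INT 0 arrives: push (MAIN, PC=2), enter IRQ0 at PC=0 (depth now 1) [depth=1]
Event 4 (EXEC): [IRQ0] PC=0: DEC 2 -> ACC=3 [depth=1]
Event 5 (EXEC): [IRQ0] PC=1: IRET -> resume MAIN at PC=2 (depth now 0) [depth=0]
Event 6 (EXEC): [MAIN] PC=2: INC 2 -> ACC=5 [depth=0]
Event 7 (EXEC): [MAIN] PC=3: INC 2 -> ACC=7 [depth=0]
Event 8 (EXEC): [MAIN] PC=4: INC 2 -> ACC=9 [depth=0]
Event 9 (INT 1): INT 1 arrives: push (MAIN, PC=5), enter IRQ1 at PC=0 (depth now 1) [depth=1]
Event 10 (INT 1): INT 1 arrives: push (IRQ1, PC=0), enter IRQ1 at PC=0 (depth now 2) [depth=2]
Event 11 (EXEC): [IRQ1] PC=0: DEC 2 -> ACC=7 [depth=2]
Event 12 (EXEC): [IRQ1] PC=1: INC 4 -> ACC=11 [depth=2]
Event 13 (EXEC): [IRQ1] PC=2: INC 3 -> ACC=14 [depth=2]
Event 14 (EXEC): [IRQ1] PC=3: IRET -> resume IRQ1 at PC=0 (depth now 1) [depth=1]
Event 15 (INT 0): INT 0 arrives: push (IRQ1, PC=0), enter IRQ0 at PC=0 (depth now 2) [depth=2]
Event 16 (EXEC): [IRQ0] PC=0: DEC 2 -> ACC=12 [depth=2]
Event 17 (EXEC): [IRQ0] PC=1: IRET -> resume IRQ1 at PC=0 (depth now 1) [depth=1]
Event 18 (EXEC): [IRQ1] PC=0: DEC 2 -> ACC=10 [depth=1]
Event 19 (EXEC): [IRQ1] PC=1: INC 4 -> ACC=14 [depth=1]
Event 20 (INT 1): INT 1 arrives: push (IRQ1, PC=2), enter IRQ1 at PC=0 (depth now 2) [depth=2]
Event 21 (EXEC): [IRQ1] PC=0: DEC 2 -> ACC=12 [depth=2]
Event 22 (EXEC): [IRQ1] PC=1: INC 4 -> ACC=16 [depth=2]
Event 23 (EXEC): [IRQ1] PC=2: INC 3 -> ACC=19 [depth=2]
Event 24 (EXEC): [IRQ1] PC=3: IRET -> resume IRQ1 at PC=2 (depth now 1) [depth=1]
Event 25 (EXEC): [IRQ1] PC=2: INC 3 -> ACC=22 [depth=1]
Event 26 (EXEC): [IRQ1] PC=3: IRET -> resume MAIN at PC=5 (depth now 0) [depth=0]
Event 27 (EXEC): [MAIN] PC=5: NOP [depth=0]
Event 28 (EXEC): [MAIN] PC=6: INC 5 -> ACC=27 [depth=0]
Event 29 (EXEC): [MAIN] PC=7: HALT [depth=0]
Max depth observed: 2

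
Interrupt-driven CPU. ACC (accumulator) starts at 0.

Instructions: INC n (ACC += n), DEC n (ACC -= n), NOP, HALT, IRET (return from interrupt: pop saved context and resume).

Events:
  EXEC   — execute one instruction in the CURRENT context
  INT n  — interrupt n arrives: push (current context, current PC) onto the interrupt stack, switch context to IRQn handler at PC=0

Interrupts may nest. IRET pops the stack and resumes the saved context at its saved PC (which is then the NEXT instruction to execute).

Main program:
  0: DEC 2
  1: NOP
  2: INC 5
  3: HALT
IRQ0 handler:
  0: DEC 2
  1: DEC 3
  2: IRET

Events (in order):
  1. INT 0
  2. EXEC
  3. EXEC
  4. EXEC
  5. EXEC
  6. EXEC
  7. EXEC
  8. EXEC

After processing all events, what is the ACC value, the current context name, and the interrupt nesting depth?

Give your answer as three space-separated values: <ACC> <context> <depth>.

Event 1 (INT 0): INT 0 arrives: push (MAIN, PC=0), enter IRQ0 at PC=0 (depth now 1)
Event 2 (EXEC): [IRQ0] PC=0: DEC 2 -> ACC=-2
Event 3 (EXEC): [IRQ0] PC=1: DEC 3 -> ACC=-5
Event 4 (EXEC): [IRQ0] PC=2: IRET -> resume MAIN at PC=0 (depth now 0)
Event 5 (EXEC): [MAIN] PC=0: DEC 2 -> ACC=-7
Event 6 (EXEC): [MAIN] PC=1: NOP
Event 7 (EXEC): [MAIN] PC=2: INC 5 -> ACC=-2
Event 8 (EXEC): [MAIN] PC=3: HALT

Answer: -2 MAIN 0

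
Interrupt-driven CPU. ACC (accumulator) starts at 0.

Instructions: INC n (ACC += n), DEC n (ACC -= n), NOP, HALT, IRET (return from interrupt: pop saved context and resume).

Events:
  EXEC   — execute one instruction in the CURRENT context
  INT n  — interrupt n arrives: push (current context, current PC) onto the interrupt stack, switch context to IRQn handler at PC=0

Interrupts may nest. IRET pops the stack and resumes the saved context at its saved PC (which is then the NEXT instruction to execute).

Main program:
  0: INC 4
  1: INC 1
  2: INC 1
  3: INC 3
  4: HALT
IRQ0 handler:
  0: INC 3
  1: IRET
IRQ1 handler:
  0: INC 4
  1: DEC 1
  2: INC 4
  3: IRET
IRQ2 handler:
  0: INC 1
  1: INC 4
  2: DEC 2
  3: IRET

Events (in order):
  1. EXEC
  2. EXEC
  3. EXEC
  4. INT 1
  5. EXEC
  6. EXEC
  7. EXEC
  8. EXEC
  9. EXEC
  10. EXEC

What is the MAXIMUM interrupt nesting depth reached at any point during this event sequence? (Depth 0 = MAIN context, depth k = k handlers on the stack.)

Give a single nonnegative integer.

Event 1 (EXEC): [MAIN] PC=0: INC 4 -> ACC=4 [depth=0]
Event 2 (EXEC): [MAIN] PC=1: INC 1 -> ACC=5 [depth=0]
Event 3 (EXEC): [MAIN] PC=2: INC 1 -> ACC=6 [depth=0]
Event 4 (INT 1): INT 1 arrives: push (MAIN, PC=3), enter IRQ1 at PC=0 (depth now 1) [depth=1]
Event 5 (EXEC): [IRQ1] PC=0: INC 4 -> ACC=10 [depth=1]
Event 6 (EXEC): [IRQ1] PC=1: DEC 1 -> ACC=9 [depth=1]
Event 7 (EXEC): [IRQ1] PC=2: INC 4 -> ACC=13 [depth=1]
Event 8 (EXEC): [IRQ1] PC=3: IRET -> resume MAIN at PC=3 (depth now 0) [depth=0]
Event 9 (EXEC): [MAIN] PC=3: INC 3 -> ACC=16 [depth=0]
Event 10 (EXEC): [MAIN] PC=4: HALT [depth=0]
Max depth observed: 1

Answer: 1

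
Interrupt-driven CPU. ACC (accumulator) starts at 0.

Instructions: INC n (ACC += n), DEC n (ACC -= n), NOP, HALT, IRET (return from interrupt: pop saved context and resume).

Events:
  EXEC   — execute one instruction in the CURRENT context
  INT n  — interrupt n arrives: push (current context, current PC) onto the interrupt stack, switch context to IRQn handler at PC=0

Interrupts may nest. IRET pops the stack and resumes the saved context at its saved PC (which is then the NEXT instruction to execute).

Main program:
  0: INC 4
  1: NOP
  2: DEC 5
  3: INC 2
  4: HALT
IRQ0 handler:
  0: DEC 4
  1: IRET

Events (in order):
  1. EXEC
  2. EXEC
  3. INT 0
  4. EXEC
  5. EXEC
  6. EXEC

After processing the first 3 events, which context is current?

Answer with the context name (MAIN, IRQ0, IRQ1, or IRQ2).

Answer: IRQ0

Derivation:
Event 1 (EXEC): [MAIN] PC=0: INC 4 -> ACC=4
Event 2 (EXEC): [MAIN] PC=1: NOP
Event 3 (INT 0): INT 0 arrives: push (MAIN, PC=2), enter IRQ0 at PC=0 (depth now 1)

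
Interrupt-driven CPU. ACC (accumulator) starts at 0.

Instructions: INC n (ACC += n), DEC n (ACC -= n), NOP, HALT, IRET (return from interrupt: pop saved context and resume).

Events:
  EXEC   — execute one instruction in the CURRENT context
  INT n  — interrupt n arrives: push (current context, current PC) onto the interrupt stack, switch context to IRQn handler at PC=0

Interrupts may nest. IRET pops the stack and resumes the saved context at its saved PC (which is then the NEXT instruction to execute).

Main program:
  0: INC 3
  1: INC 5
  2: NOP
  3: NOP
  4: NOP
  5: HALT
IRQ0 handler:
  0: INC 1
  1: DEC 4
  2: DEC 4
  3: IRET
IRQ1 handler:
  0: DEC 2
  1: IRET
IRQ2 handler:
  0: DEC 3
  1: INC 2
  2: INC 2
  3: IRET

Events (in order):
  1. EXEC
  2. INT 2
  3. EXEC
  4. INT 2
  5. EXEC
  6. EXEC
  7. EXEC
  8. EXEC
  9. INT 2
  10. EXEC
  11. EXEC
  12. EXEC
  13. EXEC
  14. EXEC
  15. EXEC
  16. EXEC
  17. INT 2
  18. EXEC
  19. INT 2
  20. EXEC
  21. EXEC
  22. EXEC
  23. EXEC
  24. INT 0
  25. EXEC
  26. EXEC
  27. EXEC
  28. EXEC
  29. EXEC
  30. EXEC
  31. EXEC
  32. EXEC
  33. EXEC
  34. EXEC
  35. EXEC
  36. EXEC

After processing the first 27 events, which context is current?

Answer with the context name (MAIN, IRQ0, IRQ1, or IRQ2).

Event 1 (EXEC): [MAIN] PC=0: INC 3 -> ACC=3
Event 2 (INT 2): INT 2 arrives: push (MAIN, PC=1), enter IRQ2 at PC=0 (depth now 1)
Event 3 (EXEC): [IRQ2] PC=0: DEC 3 -> ACC=0
Event 4 (INT 2): INT 2 arrives: push (IRQ2, PC=1), enter IRQ2 at PC=0 (depth now 2)
Event 5 (EXEC): [IRQ2] PC=0: DEC 3 -> ACC=-3
Event 6 (EXEC): [IRQ2] PC=1: INC 2 -> ACC=-1
Event 7 (EXEC): [IRQ2] PC=2: INC 2 -> ACC=1
Event 8 (EXEC): [IRQ2] PC=3: IRET -> resume IRQ2 at PC=1 (depth now 1)
Event 9 (INT 2): INT 2 arrives: push (IRQ2, PC=1), enter IRQ2 at PC=0 (depth now 2)
Event 10 (EXEC): [IRQ2] PC=0: DEC 3 -> ACC=-2
Event 11 (EXEC): [IRQ2] PC=1: INC 2 -> ACC=0
Event 12 (EXEC): [IRQ2] PC=2: INC 2 -> ACC=2
Event 13 (EXEC): [IRQ2] PC=3: IRET -> resume IRQ2 at PC=1 (depth now 1)
Event 14 (EXEC): [IRQ2] PC=1: INC 2 -> ACC=4
Event 15 (EXEC): [IRQ2] PC=2: INC 2 -> ACC=6
Event 16 (EXEC): [IRQ2] PC=3: IRET -> resume MAIN at PC=1 (depth now 0)
Event 17 (INT 2): INT 2 arrives: push (MAIN, PC=1), enter IRQ2 at PC=0 (depth now 1)
Event 18 (EXEC): [IRQ2] PC=0: DEC 3 -> ACC=3
Event 19 (INT 2): INT 2 arrives: push (IRQ2, PC=1), enter IRQ2 at PC=0 (depth now 2)
Event 20 (EXEC): [IRQ2] PC=0: DEC 3 -> ACC=0
Event 21 (EXEC): [IRQ2] PC=1: INC 2 -> ACC=2
Event 22 (EXEC): [IRQ2] PC=2: INC 2 -> ACC=4
Event 23 (EXEC): [IRQ2] PC=3: IRET -> resume IRQ2 at PC=1 (depth now 1)
Event 24 (INT 0): INT 0 arrives: push (IRQ2, PC=1), enter IRQ0 at PC=0 (depth now 2)
Event 25 (EXEC): [IRQ0] PC=0: INC 1 -> ACC=5
Event 26 (EXEC): [IRQ0] PC=1: DEC 4 -> ACC=1
Event 27 (EXEC): [IRQ0] PC=2: DEC 4 -> ACC=-3

Answer: IRQ0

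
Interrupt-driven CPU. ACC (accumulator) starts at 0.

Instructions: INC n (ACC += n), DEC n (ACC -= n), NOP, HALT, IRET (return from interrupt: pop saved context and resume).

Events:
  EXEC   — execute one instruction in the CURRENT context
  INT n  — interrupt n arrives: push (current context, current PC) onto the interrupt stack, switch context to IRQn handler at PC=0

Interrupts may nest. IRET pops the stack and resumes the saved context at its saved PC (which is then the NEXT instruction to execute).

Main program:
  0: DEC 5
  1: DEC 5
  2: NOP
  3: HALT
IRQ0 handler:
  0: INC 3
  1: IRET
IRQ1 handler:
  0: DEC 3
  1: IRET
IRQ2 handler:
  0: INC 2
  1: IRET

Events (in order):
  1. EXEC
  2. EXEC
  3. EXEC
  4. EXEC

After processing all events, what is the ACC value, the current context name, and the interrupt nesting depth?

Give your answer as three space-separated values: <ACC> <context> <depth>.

Answer: -10 MAIN 0

Derivation:
Event 1 (EXEC): [MAIN] PC=0: DEC 5 -> ACC=-5
Event 2 (EXEC): [MAIN] PC=1: DEC 5 -> ACC=-10
Event 3 (EXEC): [MAIN] PC=2: NOP
Event 4 (EXEC): [MAIN] PC=3: HALT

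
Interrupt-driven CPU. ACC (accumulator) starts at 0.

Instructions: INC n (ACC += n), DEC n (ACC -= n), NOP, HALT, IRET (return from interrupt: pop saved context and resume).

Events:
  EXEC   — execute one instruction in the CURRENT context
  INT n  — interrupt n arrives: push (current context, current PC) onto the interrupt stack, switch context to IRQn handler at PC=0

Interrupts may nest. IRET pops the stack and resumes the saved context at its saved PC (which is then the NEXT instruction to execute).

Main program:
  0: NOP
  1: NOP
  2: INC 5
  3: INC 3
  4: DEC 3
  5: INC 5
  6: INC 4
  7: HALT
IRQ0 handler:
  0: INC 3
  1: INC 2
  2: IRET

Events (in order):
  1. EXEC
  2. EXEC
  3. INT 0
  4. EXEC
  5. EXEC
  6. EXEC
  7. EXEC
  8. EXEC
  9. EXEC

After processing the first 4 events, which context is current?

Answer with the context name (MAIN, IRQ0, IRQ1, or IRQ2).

Answer: IRQ0

Derivation:
Event 1 (EXEC): [MAIN] PC=0: NOP
Event 2 (EXEC): [MAIN] PC=1: NOP
Event 3 (INT 0): INT 0 arrives: push (MAIN, PC=2), enter IRQ0 at PC=0 (depth now 1)
Event 4 (EXEC): [IRQ0] PC=0: INC 3 -> ACC=3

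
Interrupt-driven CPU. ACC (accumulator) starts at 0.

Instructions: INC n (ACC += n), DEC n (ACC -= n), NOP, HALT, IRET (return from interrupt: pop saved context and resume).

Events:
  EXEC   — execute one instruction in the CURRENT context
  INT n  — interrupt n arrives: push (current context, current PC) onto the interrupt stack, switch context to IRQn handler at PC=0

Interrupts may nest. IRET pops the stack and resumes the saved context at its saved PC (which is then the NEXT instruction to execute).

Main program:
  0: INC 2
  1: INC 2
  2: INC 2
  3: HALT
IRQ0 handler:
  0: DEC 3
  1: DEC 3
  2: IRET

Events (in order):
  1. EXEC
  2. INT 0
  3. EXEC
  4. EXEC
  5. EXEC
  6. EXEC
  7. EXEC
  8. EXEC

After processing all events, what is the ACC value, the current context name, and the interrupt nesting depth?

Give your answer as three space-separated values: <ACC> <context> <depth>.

Event 1 (EXEC): [MAIN] PC=0: INC 2 -> ACC=2
Event 2 (INT 0): INT 0 arrives: push (MAIN, PC=1), enter IRQ0 at PC=0 (depth now 1)
Event 3 (EXEC): [IRQ0] PC=0: DEC 3 -> ACC=-1
Event 4 (EXEC): [IRQ0] PC=1: DEC 3 -> ACC=-4
Event 5 (EXEC): [IRQ0] PC=2: IRET -> resume MAIN at PC=1 (depth now 0)
Event 6 (EXEC): [MAIN] PC=1: INC 2 -> ACC=-2
Event 7 (EXEC): [MAIN] PC=2: INC 2 -> ACC=0
Event 8 (EXEC): [MAIN] PC=3: HALT

Answer: 0 MAIN 0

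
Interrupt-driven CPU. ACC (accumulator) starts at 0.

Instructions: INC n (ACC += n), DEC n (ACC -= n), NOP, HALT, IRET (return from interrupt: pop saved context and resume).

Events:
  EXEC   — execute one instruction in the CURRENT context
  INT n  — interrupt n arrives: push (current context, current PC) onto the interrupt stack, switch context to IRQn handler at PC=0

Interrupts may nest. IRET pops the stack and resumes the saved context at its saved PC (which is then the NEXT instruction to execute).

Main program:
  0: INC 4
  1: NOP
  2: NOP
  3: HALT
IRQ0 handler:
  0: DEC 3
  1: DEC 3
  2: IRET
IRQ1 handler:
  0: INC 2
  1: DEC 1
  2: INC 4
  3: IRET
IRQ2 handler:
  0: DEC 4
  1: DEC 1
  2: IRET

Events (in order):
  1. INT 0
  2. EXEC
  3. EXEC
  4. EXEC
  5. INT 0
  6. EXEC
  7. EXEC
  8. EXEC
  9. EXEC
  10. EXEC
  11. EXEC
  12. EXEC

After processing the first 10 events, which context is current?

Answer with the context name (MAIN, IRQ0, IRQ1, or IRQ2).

Event 1 (INT 0): INT 0 arrives: push (MAIN, PC=0), enter IRQ0 at PC=0 (depth now 1)
Event 2 (EXEC): [IRQ0] PC=0: DEC 3 -> ACC=-3
Event 3 (EXEC): [IRQ0] PC=1: DEC 3 -> ACC=-6
Event 4 (EXEC): [IRQ0] PC=2: IRET -> resume MAIN at PC=0 (depth now 0)
Event 5 (INT 0): INT 0 arrives: push (MAIN, PC=0), enter IRQ0 at PC=0 (depth now 1)
Event 6 (EXEC): [IRQ0] PC=0: DEC 3 -> ACC=-9
Event 7 (EXEC): [IRQ0] PC=1: DEC 3 -> ACC=-12
Event 8 (EXEC): [IRQ0] PC=2: IRET -> resume MAIN at PC=0 (depth now 0)
Event 9 (EXEC): [MAIN] PC=0: INC 4 -> ACC=-8
Event 10 (EXEC): [MAIN] PC=1: NOP

Answer: MAIN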